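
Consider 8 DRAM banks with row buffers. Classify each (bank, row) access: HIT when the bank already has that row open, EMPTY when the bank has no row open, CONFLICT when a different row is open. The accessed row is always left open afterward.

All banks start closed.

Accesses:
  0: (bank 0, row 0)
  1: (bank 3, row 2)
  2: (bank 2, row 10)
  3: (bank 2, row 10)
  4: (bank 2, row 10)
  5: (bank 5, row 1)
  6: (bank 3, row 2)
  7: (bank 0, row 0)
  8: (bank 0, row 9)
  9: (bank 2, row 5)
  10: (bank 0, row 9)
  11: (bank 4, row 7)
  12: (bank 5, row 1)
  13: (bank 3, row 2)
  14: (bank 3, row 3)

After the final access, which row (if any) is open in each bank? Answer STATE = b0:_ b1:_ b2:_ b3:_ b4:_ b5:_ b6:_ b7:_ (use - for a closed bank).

step 0: bank0 None->0 [EMPTY]
step 1: bank3 None->2 [EMPTY]
step 2: bank2 None->10 [EMPTY]
step 3: bank2 10->10 [HIT]
step 4: bank2 10->10 [HIT]
step 5: bank5 None->1 [EMPTY]
step 6: bank3 2->2 [HIT]
step 7: bank0 0->0 [HIT]
step 8: bank0 0->9 [CONFLICT]
step 9: bank2 10->5 [CONFLICT]
step 10: bank0 9->9 [HIT]
step 11: bank4 None->7 [EMPTY]
step 12: bank5 1->1 [HIT]
step 13: bank3 2->2 [HIT]
step 14: bank3 2->3 [CONFLICT]

STATE = b0:9 b1:- b2:5 b3:3 b4:7 b5:1 b6:- b7:-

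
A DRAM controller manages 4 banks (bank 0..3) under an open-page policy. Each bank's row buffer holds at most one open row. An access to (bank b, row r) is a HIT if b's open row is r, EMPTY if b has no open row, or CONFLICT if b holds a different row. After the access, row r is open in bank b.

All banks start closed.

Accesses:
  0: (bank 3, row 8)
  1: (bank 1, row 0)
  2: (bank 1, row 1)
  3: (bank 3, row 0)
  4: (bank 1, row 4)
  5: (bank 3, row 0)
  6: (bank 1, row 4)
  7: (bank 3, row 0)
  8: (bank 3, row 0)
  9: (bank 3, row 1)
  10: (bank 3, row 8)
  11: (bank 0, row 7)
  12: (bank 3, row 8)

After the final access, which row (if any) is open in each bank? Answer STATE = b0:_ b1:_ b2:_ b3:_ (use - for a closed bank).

STATE = b0:7 b1:4 b2:- b3:8

  [0] b3 r8: no row ⇒ E
  [1] b1 r0: no row ⇒ E
  [2] b1 r1: had r0 ⇒ C
  [3] b3 r0: had r8 ⇒ C
  [4] b1 r4: had r1 ⇒ C
  [5] b3 r0: had r0 ⇒ H
  [6] b1 r4: had r4 ⇒ H
  [7] b3 r0: had r0 ⇒ H
  [8] b3 r0: had r0 ⇒ H
  [9] b3 r1: had r0 ⇒ C
  [10] b3 r8: had r1 ⇒ C
  [11] b0 r7: no row ⇒ E
  [12] b3 r8: had r8 ⇒ H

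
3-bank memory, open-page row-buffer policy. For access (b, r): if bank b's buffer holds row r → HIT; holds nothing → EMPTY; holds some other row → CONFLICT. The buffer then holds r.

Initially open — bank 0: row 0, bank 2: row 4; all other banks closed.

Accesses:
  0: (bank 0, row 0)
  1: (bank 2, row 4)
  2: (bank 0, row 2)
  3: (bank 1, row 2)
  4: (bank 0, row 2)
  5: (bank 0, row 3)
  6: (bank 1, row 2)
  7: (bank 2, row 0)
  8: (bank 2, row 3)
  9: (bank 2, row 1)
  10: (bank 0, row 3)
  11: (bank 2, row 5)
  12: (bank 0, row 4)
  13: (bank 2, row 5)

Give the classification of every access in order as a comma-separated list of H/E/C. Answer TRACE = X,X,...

TRACE = H,H,C,E,H,C,H,C,C,C,H,C,C,H

step 0: bank0 0->0 [HIT]
step 1: bank2 4->4 [HIT]
step 2: bank0 0->2 [CONFLICT]
step 3: bank1 None->2 [EMPTY]
step 4: bank0 2->2 [HIT]
step 5: bank0 2->3 [CONFLICT]
step 6: bank1 2->2 [HIT]
step 7: bank2 4->0 [CONFLICT]
step 8: bank2 0->3 [CONFLICT]
step 9: bank2 3->1 [CONFLICT]
step 10: bank0 3->3 [HIT]
step 11: bank2 1->5 [CONFLICT]
step 12: bank0 3->4 [CONFLICT]
step 13: bank2 5->5 [HIT]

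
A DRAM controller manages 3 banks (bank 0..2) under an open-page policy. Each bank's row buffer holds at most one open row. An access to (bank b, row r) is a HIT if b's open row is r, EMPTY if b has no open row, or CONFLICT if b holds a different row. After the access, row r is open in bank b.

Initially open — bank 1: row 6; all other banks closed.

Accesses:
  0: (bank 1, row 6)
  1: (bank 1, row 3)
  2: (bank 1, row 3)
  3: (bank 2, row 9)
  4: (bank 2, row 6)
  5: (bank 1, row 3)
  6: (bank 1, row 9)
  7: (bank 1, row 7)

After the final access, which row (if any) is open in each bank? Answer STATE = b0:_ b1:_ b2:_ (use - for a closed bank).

STATE = b0:- b1:7 b2:6

0: bank 1 row 6 — prev 6 → HIT
1: bank 1 row 3 — prev 6 → CONFLICT
2: bank 1 row 3 — prev 3 → HIT
3: bank 2 row 9 — prev None → EMPTY
4: bank 2 row 6 — prev 9 → CONFLICT
5: bank 1 row 3 — prev 3 → HIT
6: bank 1 row 9 — prev 3 → CONFLICT
7: bank 1 row 7 — prev 9 → CONFLICT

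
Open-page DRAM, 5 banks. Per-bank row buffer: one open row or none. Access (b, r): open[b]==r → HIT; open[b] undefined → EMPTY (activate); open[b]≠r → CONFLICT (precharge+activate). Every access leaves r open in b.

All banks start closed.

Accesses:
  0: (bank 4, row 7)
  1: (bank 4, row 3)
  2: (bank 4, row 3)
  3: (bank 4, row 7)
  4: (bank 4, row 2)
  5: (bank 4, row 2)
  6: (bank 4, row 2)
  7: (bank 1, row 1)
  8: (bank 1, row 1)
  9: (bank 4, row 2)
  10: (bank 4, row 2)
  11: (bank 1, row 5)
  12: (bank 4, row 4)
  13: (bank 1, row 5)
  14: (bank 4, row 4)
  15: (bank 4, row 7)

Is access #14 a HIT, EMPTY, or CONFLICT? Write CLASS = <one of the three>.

CLASS = HIT

#0 (4,7) E
#1 (4,3) C  (was 7)
#2 (4,3) H  (was 3)
#3 (4,7) C  (was 3)
#4 (4,2) C  (was 7)
#5 (4,2) H  (was 2)
#6 (4,2) H  (was 2)
#7 (1,1) E
#8 (1,1) H  (was 1)
#9 (4,2) H  (was 2)
#10 (4,2) H  (was 2)
#11 (1,5) C  (was 1)
#12 (4,4) C  (was 2)
#13 (1,5) H  (was 5)
#14 (4,4) H  (was 4)
#15 (4,7) C  (was 4)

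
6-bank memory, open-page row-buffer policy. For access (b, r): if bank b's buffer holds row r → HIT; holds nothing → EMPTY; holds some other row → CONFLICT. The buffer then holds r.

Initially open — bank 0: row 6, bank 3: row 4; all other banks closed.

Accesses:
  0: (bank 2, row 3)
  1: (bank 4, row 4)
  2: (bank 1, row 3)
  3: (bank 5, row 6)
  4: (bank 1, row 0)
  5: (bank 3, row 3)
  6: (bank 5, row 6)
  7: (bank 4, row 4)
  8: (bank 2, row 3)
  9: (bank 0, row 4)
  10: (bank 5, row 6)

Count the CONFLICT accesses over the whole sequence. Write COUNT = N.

#0 (2,3) E
#1 (4,4) E
#2 (1,3) E
#3 (5,6) E
#4 (1,0) C  (was 3)
#5 (3,3) C  (was 4)
#6 (5,6) H  (was 6)
#7 (4,4) H  (was 4)
#8 (2,3) H  (was 3)
#9 (0,4) C  (was 6)
#10 (5,6) H  (was 6)

COUNT = 3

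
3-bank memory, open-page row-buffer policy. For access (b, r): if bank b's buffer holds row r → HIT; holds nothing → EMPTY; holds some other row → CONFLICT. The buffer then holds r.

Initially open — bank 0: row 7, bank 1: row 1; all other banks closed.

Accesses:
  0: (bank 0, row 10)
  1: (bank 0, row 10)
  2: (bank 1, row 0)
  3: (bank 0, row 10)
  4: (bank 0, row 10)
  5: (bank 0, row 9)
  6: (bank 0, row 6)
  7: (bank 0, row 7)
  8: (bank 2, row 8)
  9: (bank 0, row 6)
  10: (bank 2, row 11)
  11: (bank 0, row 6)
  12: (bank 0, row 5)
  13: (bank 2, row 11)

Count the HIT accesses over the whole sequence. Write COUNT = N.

#0 (0,10) C  (was 7)
#1 (0,10) H  (was 10)
#2 (1,0) C  (was 1)
#3 (0,10) H  (was 10)
#4 (0,10) H  (was 10)
#5 (0,9) C  (was 10)
#6 (0,6) C  (was 9)
#7 (0,7) C  (was 6)
#8 (2,8) E
#9 (0,6) C  (was 7)
#10 (2,11) C  (was 8)
#11 (0,6) H  (was 6)
#12 (0,5) C  (was 6)
#13 (2,11) H  (was 11)

COUNT = 5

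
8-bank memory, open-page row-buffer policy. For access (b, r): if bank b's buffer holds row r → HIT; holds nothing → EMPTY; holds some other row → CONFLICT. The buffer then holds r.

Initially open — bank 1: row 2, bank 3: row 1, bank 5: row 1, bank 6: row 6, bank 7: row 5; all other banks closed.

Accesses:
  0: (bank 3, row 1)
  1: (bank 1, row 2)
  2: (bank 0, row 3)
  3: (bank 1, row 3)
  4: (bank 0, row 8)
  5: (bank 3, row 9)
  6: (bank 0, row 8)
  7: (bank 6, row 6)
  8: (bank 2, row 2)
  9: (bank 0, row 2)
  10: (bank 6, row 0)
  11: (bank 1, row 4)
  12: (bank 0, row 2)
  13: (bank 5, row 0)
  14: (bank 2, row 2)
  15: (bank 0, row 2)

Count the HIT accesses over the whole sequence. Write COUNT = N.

COUNT = 7

#0 (3,1) H  (was 1)
#1 (1,2) H  (was 2)
#2 (0,3) E
#3 (1,3) C  (was 2)
#4 (0,8) C  (was 3)
#5 (3,9) C  (was 1)
#6 (0,8) H  (was 8)
#7 (6,6) H  (was 6)
#8 (2,2) E
#9 (0,2) C  (was 8)
#10 (6,0) C  (was 6)
#11 (1,4) C  (was 3)
#12 (0,2) H  (was 2)
#13 (5,0) C  (was 1)
#14 (2,2) H  (was 2)
#15 (0,2) H  (was 2)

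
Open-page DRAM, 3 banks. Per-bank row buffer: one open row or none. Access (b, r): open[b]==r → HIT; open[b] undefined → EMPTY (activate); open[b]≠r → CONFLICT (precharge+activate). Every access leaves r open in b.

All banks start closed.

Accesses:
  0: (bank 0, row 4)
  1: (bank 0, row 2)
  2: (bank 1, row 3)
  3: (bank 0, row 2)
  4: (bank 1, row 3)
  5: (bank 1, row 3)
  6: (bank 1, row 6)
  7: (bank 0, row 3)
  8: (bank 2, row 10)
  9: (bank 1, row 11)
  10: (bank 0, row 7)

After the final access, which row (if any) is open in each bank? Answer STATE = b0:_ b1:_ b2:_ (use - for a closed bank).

step 0: bank0 None->4 [EMPTY]
step 1: bank0 4->2 [CONFLICT]
step 2: bank1 None->3 [EMPTY]
step 3: bank0 2->2 [HIT]
step 4: bank1 3->3 [HIT]
step 5: bank1 3->3 [HIT]
step 6: bank1 3->6 [CONFLICT]
step 7: bank0 2->3 [CONFLICT]
step 8: bank2 None->10 [EMPTY]
step 9: bank1 6->11 [CONFLICT]
step 10: bank0 3->7 [CONFLICT]

STATE = b0:7 b1:11 b2:10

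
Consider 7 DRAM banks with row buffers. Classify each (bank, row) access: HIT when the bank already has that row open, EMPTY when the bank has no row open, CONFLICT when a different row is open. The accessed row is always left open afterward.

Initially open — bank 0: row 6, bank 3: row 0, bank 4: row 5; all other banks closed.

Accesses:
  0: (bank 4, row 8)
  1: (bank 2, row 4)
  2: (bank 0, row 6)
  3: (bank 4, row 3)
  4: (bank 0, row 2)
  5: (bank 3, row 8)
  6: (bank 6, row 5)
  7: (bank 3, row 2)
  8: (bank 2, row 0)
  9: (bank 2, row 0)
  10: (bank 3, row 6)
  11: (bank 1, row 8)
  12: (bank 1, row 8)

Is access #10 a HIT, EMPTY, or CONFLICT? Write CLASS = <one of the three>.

step 0: bank4 5->8 [CONFLICT]
step 1: bank2 None->4 [EMPTY]
step 2: bank0 6->6 [HIT]
step 3: bank4 8->3 [CONFLICT]
step 4: bank0 6->2 [CONFLICT]
step 5: bank3 0->8 [CONFLICT]
step 6: bank6 None->5 [EMPTY]
step 7: bank3 8->2 [CONFLICT]
step 8: bank2 4->0 [CONFLICT]
step 9: bank2 0->0 [HIT]
step 10: bank3 2->6 [CONFLICT]
step 11: bank1 None->8 [EMPTY]
step 12: bank1 8->8 [HIT]

CLASS = CONFLICT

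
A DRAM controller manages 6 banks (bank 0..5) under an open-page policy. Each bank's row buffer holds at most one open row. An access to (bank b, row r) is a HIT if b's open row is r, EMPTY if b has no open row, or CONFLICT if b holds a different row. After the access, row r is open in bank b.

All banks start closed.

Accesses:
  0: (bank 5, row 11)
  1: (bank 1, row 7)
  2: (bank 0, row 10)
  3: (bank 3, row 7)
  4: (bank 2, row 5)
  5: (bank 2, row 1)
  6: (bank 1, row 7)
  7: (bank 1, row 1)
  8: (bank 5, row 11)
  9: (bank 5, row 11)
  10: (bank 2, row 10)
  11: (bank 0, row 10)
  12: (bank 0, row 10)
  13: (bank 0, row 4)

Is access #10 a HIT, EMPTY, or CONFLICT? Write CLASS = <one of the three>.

CLASS = CONFLICT

step 0: bank5 None->11 [EMPTY]
step 1: bank1 None->7 [EMPTY]
step 2: bank0 None->10 [EMPTY]
step 3: bank3 None->7 [EMPTY]
step 4: bank2 None->5 [EMPTY]
step 5: bank2 5->1 [CONFLICT]
step 6: bank1 7->7 [HIT]
step 7: bank1 7->1 [CONFLICT]
step 8: bank5 11->11 [HIT]
step 9: bank5 11->11 [HIT]
step 10: bank2 1->10 [CONFLICT]
step 11: bank0 10->10 [HIT]
step 12: bank0 10->10 [HIT]
step 13: bank0 10->4 [CONFLICT]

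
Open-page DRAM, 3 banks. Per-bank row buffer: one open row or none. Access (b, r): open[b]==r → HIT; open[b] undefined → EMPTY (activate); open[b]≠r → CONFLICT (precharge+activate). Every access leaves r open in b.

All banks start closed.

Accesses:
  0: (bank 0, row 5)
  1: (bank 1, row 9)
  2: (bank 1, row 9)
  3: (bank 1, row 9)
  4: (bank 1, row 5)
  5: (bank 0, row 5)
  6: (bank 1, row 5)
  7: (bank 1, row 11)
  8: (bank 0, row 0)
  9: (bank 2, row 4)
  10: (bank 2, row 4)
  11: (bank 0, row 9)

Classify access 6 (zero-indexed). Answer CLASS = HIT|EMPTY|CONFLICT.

step 0: bank0 None->5 [EMPTY]
step 1: bank1 None->9 [EMPTY]
step 2: bank1 9->9 [HIT]
step 3: bank1 9->9 [HIT]
step 4: bank1 9->5 [CONFLICT]
step 5: bank0 5->5 [HIT]
step 6: bank1 5->5 [HIT]
step 7: bank1 5->11 [CONFLICT]
step 8: bank0 5->0 [CONFLICT]
step 9: bank2 None->4 [EMPTY]
step 10: bank2 4->4 [HIT]
step 11: bank0 0->9 [CONFLICT]

CLASS = HIT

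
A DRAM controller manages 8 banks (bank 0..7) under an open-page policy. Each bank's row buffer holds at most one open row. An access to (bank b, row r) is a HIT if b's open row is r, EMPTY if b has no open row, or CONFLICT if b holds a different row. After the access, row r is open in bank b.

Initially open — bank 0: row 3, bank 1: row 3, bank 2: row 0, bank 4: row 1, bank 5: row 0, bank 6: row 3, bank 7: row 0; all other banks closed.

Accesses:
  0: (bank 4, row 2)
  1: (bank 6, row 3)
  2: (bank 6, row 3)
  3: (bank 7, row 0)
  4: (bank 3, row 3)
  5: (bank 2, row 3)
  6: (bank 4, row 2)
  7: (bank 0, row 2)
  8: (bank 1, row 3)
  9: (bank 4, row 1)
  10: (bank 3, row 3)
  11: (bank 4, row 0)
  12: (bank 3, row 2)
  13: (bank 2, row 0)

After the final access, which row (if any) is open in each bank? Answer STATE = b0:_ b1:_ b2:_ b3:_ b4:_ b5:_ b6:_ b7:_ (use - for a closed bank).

step 0: bank4 1->2 [CONFLICT]
step 1: bank6 3->3 [HIT]
step 2: bank6 3->3 [HIT]
step 3: bank7 0->0 [HIT]
step 4: bank3 None->3 [EMPTY]
step 5: bank2 0->3 [CONFLICT]
step 6: bank4 2->2 [HIT]
step 7: bank0 3->2 [CONFLICT]
step 8: bank1 3->3 [HIT]
step 9: bank4 2->1 [CONFLICT]
step 10: bank3 3->3 [HIT]
step 11: bank4 1->0 [CONFLICT]
step 12: bank3 3->2 [CONFLICT]
step 13: bank2 3->0 [CONFLICT]

STATE = b0:2 b1:3 b2:0 b3:2 b4:0 b5:0 b6:3 b7:0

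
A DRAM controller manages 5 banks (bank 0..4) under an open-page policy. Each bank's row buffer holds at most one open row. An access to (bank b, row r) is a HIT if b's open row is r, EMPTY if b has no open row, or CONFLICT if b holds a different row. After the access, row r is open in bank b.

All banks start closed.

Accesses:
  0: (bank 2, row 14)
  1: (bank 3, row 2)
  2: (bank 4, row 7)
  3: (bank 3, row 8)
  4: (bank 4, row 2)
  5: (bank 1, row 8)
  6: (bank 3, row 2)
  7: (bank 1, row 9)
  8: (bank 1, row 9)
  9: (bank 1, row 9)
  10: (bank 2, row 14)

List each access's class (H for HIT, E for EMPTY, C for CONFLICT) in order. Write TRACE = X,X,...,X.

#0 (2,14) E
#1 (3,2) E
#2 (4,7) E
#3 (3,8) C  (was 2)
#4 (4,2) C  (was 7)
#5 (1,8) E
#6 (3,2) C  (was 8)
#7 (1,9) C  (was 8)
#8 (1,9) H  (was 9)
#9 (1,9) H  (was 9)
#10 (2,14) H  (was 14)

TRACE = E,E,E,C,C,E,C,C,H,H,H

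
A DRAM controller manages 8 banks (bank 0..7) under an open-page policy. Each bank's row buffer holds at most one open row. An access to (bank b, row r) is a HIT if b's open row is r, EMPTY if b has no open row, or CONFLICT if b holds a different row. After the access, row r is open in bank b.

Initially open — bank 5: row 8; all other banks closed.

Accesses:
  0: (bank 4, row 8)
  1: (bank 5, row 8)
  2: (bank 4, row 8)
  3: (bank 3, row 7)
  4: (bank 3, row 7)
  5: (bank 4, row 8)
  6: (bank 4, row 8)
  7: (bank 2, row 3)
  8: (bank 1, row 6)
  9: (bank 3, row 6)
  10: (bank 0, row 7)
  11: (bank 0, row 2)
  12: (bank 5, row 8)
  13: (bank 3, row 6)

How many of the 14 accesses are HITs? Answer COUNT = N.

COUNT = 7

#0 (4,8) E
#1 (5,8) H  (was 8)
#2 (4,8) H  (was 8)
#3 (3,7) E
#4 (3,7) H  (was 7)
#5 (4,8) H  (was 8)
#6 (4,8) H  (was 8)
#7 (2,3) E
#8 (1,6) E
#9 (3,6) C  (was 7)
#10 (0,7) E
#11 (0,2) C  (was 7)
#12 (5,8) H  (was 8)
#13 (3,6) H  (was 6)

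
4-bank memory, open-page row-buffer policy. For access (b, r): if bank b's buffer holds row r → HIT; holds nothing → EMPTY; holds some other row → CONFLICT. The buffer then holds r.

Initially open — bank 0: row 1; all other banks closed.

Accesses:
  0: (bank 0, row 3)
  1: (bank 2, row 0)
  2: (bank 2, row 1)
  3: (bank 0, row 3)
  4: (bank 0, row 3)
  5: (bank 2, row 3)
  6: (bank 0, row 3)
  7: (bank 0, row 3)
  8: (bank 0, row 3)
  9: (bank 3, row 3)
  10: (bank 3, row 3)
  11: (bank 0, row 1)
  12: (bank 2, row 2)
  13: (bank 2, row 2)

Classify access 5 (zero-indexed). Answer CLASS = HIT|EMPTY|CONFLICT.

#0 (0,3) C  (was 1)
#1 (2,0) E
#2 (2,1) C  (was 0)
#3 (0,3) H  (was 3)
#4 (0,3) H  (was 3)
#5 (2,3) C  (was 1)
#6 (0,3) H  (was 3)
#7 (0,3) H  (was 3)
#8 (0,3) H  (was 3)
#9 (3,3) E
#10 (3,3) H  (was 3)
#11 (0,1) C  (was 3)
#12 (2,2) C  (was 3)
#13 (2,2) H  (was 2)

CLASS = CONFLICT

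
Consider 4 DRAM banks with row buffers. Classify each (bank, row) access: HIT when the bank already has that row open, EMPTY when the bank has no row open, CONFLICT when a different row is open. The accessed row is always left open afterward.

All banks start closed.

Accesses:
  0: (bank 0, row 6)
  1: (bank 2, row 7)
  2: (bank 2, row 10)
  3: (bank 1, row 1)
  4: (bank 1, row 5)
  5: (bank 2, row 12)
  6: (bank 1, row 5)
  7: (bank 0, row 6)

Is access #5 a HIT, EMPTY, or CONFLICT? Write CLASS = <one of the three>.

CLASS = CONFLICT

#0 (0,6) E
#1 (2,7) E
#2 (2,10) C  (was 7)
#3 (1,1) E
#4 (1,5) C  (was 1)
#5 (2,12) C  (was 10)
#6 (1,5) H  (was 5)
#7 (0,6) H  (was 6)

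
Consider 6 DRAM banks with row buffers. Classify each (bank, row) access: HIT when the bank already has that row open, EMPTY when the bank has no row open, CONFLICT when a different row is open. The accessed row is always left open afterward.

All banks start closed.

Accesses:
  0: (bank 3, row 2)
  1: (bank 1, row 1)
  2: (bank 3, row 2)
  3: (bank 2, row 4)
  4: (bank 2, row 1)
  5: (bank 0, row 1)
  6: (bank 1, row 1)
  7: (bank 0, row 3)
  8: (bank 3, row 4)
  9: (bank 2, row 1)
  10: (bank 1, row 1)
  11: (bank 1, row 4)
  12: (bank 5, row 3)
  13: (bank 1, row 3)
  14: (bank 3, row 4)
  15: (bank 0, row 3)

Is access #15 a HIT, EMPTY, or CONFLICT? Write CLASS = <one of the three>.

CLASS = HIT

step 0: bank3 None->2 [EMPTY]
step 1: bank1 None->1 [EMPTY]
step 2: bank3 2->2 [HIT]
step 3: bank2 None->4 [EMPTY]
step 4: bank2 4->1 [CONFLICT]
step 5: bank0 None->1 [EMPTY]
step 6: bank1 1->1 [HIT]
step 7: bank0 1->3 [CONFLICT]
step 8: bank3 2->4 [CONFLICT]
step 9: bank2 1->1 [HIT]
step 10: bank1 1->1 [HIT]
step 11: bank1 1->4 [CONFLICT]
step 12: bank5 None->3 [EMPTY]
step 13: bank1 4->3 [CONFLICT]
step 14: bank3 4->4 [HIT]
step 15: bank0 3->3 [HIT]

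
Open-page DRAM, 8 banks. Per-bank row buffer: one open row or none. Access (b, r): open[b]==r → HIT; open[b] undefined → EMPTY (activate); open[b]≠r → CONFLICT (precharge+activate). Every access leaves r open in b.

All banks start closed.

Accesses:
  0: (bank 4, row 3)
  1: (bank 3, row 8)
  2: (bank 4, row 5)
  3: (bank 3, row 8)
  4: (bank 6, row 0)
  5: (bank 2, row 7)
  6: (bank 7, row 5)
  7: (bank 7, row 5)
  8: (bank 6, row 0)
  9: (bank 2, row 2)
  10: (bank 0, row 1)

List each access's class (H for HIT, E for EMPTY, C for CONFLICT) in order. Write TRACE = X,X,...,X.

  [0] b4 r3: no row ⇒ E
  [1] b3 r8: no row ⇒ E
  [2] b4 r5: had r3 ⇒ C
  [3] b3 r8: had r8 ⇒ H
  [4] b6 r0: no row ⇒ E
  [5] b2 r7: no row ⇒ E
  [6] b7 r5: no row ⇒ E
  [7] b7 r5: had r5 ⇒ H
  [8] b6 r0: had r0 ⇒ H
  [9] b2 r2: had r7 ⇒ C
  [10] b0 r1: no row ⇒ E

TRACE = E,E,C,H,E,E,E,H,H,C,E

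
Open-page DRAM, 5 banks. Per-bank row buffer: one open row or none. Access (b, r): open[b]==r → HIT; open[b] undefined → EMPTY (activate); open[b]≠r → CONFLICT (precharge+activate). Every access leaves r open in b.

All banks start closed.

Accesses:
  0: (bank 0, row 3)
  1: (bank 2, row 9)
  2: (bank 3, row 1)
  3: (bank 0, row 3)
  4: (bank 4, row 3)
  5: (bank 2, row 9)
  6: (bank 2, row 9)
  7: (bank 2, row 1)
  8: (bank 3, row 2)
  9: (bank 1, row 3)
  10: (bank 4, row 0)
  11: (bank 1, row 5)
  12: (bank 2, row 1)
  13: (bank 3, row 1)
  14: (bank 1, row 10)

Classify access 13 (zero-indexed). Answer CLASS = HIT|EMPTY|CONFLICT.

CLASS = CONFLICT

  [0] b0 r3: no row ⇒ E
  [1] b2 r9: no row ⇒ E
  [2] b3 r1: no row ⇒ E
  [3] b0 r3: had r3 ⇒ H
  [4] b4 r3: no row ⇒ E
  [5] b2 r9: had r9 ⇒ H
  [6] b2 r9: had r9 ⇒ H
  [7] b2 r1: had r9 ⇒ C
  [8] b3 r2: had r1 ⇒ C
  [9] b1 r3: no row ⇒ E
  [10] b4 r0: had r3 ⇒ C
  [11] b1 r5: had r3 ⇒ C
  [12] b2 r1: had r1 ⇒ H
  [13] b3 r1: had r2 ⇒ C
  [14] b1 r10: had r5 ⇒ C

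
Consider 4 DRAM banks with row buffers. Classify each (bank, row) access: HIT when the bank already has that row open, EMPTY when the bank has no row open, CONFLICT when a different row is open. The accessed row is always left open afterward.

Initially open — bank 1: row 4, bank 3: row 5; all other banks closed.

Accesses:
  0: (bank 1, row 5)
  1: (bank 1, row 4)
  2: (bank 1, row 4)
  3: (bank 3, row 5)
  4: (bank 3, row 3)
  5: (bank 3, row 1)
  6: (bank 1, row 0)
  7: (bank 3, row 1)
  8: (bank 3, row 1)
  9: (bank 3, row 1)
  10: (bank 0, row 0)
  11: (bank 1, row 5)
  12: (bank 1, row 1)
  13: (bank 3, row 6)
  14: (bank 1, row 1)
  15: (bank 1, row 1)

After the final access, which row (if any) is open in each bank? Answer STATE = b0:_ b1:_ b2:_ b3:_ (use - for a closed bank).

STATE = b0:0 b1:1 b2:- b3:6

step 0: bank1 4->5 [CONFLICT]
step 1: bank1 5->4 [CONFLICT]
step 2: bank1 4->4 [HIT]
step 3: bank3 5->5 [HIT]
step 4: bank3 5->3 [CONFLICT]
step 5: bank3 3->1 [CONFLICT]
step 6: bank1 4->0 [CONFLICT]
step 7: bank3 1->1 [HIT]
step 8: bank3 1->1 [HIT]
step 9: bank3 1->1 [HIT]
step 10: bank0 None->0 [EMPTY]
step 11: bank1 0->5 [CONFLICT]
step 12: bank1 5->1 [CONFLICT]
step 13: bank3 1->6 [CONFLICT]
step 14: bank1 1->1 [HIT]
step 15: bank1 1->1 [HIT]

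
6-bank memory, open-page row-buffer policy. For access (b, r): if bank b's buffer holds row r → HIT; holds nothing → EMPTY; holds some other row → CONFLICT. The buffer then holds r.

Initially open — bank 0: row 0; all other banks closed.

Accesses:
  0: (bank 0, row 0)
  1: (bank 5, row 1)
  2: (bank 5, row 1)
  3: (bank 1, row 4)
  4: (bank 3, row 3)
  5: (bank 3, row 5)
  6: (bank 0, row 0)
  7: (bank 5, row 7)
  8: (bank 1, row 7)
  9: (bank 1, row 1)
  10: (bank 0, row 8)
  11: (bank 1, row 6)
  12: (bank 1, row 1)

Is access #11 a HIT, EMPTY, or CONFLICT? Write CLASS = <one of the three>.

#0 (0,0) H  (was 0)
#1 (5,1) E
#2 (5,1) H  (was 1)
#3 (1,4) E
#4 (3,3) E
#5 (3,5) C  (was 3)
#6 (0,0) H  (was 0)
#7 (5,7) C  (was 1)
#8 (1,7) C  (was 4)
#9 (1,1) C  (was 7)
#10 (0,8) C  (was 0)
#11 (1,6) C  (was 1)
#12 (1,1) C  (was 6)

CLASS = CONFLICT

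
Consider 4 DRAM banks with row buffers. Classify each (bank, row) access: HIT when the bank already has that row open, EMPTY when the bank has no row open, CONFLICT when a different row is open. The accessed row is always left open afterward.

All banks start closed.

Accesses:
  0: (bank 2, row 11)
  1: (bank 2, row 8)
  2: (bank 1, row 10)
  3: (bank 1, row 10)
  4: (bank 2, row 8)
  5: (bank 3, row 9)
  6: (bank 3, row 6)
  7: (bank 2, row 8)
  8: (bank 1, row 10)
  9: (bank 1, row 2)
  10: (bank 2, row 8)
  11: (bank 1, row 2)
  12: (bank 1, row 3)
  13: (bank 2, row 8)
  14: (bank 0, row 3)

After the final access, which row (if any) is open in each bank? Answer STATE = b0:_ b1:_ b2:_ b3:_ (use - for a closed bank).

#0 (2,11) E
#1 (2,8) C  (was 11)
#2 (1,10) E
#3 (1,10) H  (was 10)
#4 (2,8) H  (was 8)
#5 (3,9) E
#6 (3,6) C  (was 9)
#7 (2,8) H  (was 8)
#8 (1,10) H  (was 10)
#9 (1,2) C  (was 10)
#10 (2,8) H  (was 8)
#11 (1,2) H  (was 2)
#12 (1,3) C  (was 2)
#13 (2,8) H  (was 8)
#14 (0,3) E

STATE = b0:3 b1:3 b2:8 b3:6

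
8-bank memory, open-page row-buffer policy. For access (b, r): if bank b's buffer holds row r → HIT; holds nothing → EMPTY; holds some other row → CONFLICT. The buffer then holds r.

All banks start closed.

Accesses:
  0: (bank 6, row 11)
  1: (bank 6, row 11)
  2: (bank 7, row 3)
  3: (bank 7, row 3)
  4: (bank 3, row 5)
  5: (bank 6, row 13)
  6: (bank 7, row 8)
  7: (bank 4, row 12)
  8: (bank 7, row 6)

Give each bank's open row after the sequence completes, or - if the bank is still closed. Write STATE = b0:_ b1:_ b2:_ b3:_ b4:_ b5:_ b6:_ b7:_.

STATE = b0:- b1:- b2:- b3:5 b4:12 b5:- b6:13 b7:6

step 0: bank6 None->11 [EMPTY]
step 1: bank6 11->11 [HIT]
step 2: bank7 None->3 [EMPTY]
step 3: bank7 3->3 [HIT]
step 4: bank3 None->5 [EMPTY]
step 5: bank6 11->13 [CONFLICT]
step 6: bank7 3->8 [CONFLICT]
step 7: bank4 None->12 [EMPTY]
step 8: bank7 8->6 [CONFLICT]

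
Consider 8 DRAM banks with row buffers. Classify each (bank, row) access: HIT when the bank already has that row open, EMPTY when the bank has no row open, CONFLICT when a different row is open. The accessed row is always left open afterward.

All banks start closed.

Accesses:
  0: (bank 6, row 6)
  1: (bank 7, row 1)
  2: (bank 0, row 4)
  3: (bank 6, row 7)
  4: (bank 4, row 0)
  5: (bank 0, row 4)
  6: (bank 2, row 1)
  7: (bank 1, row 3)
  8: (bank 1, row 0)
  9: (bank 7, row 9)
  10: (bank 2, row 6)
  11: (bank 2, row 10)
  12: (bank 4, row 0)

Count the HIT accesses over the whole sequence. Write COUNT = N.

COUNT = 2

step 0: bank6 None->6 [EMPTY]
step 1: bank7 None->1 [EMPTY]
step 2: bank0 None->4 [EMPTY]
step 3: bank6 6->7 [CONFLICT]
step 4: bank4 None->0 [EMPTY]
step 5: bank0 4->4 [HIT]
step 6: bank2 None->1 [EMPTY]
step 7: bank1 None->3 [EMPTY]
step 8: bank1 3->0 [CONFLICT]
step 9: bank7 1->9 [CONFLICT]
step 10: bank2 1->6 [CONFLICT]
step 11: bank2 6->10 [CONFLICT]
step 12: bank4 0->0 [HIT]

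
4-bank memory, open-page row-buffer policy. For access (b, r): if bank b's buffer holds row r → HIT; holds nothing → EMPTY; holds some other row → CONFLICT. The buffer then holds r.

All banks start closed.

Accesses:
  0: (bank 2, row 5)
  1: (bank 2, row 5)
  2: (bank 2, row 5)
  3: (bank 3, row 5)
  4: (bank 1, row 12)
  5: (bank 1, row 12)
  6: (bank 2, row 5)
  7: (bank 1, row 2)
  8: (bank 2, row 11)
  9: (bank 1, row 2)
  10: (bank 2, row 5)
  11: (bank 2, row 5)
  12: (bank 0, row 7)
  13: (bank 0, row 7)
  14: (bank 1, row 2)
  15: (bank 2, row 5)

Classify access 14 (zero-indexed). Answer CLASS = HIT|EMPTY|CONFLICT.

#0 (2,5) E
#1 (2,5) H  (was 5)
#2 (2,5) H  (was 5)
#3 (3,5) E
#4 (1,12) E
#5 (1,12) H  (was 12)
#6 (2,5) H  (was 5)
#7 (1,2) C  (was 12)
#8 (2,11) C  (was 5)
#9 (1,2) H  (was 2)
#10 (2,5) C  (was 11)
#11 (2,5) H  (was 5)
#12 (0,7) E
#13 (0,7) H  (was 7)
#14 (1,2) H  (was 2)
#15 (2,5) H  (was 5)

CLASS = HIT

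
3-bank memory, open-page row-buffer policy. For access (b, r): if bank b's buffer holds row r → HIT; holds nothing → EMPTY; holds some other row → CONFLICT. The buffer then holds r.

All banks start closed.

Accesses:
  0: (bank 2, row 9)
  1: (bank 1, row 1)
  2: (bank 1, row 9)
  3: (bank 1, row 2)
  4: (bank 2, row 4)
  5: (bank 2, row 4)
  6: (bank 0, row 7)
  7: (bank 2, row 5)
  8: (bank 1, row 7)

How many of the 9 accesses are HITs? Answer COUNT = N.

COUNT = 1

0: bank 2 row 9 — prev None → EMPTY
1: bank 1 row 1 — prev None → EMPTY
2: bank 1 row 9 — prev 1 → CONFLICT
3: bank 1 row 2 — prev 9 → CONFLICT
4: bank 2 row 4 — prev 9 → CONFLICT
5: bank 2 row 4 — prev 4 → HIT
6: bank 0 row 7 — prev None → EMPTY
7: bank 2 row 5 — prev 4 → CONFLICT
8: bank 1 row 7 — prev 2 → CONFLICT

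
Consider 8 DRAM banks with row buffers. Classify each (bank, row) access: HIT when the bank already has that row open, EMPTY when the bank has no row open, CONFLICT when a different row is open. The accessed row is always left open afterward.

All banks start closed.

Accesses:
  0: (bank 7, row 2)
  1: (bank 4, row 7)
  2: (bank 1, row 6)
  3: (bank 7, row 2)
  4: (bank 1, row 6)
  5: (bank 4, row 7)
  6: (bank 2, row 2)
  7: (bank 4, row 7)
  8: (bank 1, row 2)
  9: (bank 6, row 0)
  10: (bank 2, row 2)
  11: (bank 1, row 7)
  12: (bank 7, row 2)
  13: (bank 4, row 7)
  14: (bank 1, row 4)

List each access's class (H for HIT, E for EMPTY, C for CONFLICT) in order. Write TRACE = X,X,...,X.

  [0] b7 r2: no row ⇒ E
  [1] b4 r7: no row ⇒ E
  [2] b1 r6: no row ⇒ E
  [3] b7 r2: had r2 ⇒ H
  [4] b1 r6: had r6 ⇒ H
  [5] b4 r7: had r7 ⇒ H
  [6] b2 r2: no row ⇒ E
  [7] b4 r7: had r7 ⇒ H
  [8] b1 r2: had r6 ⇒ C
  [9] b6 r0: no row ⇒ E
  [10] b2 r2: had r2 ⇒ H
  [11] b1 r7: had r2 ⇒ C
  [12] b7 r2: had r2 ⇒ H
  [13] b4 r7: had r7 ⇒ H
  [14] b1 r4: had r7 ⇒ C

TRACE = E,E,E,H,H,H,E,H,C,E,H,C,H,H,C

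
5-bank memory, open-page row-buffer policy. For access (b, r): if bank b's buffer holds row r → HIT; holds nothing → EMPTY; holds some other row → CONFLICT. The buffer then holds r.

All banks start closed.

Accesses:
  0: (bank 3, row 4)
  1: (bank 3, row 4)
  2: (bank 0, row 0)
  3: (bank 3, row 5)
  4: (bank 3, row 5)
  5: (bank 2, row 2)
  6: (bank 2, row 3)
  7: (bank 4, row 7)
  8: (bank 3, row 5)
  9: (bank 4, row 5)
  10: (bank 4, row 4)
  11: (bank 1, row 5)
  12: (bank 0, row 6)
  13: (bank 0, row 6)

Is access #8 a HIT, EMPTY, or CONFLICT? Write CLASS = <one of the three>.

step 0: bank3 None->4 [EMPTY]
step 1: bank3 4->4 [HIT]
step 2: bank0 None->0 [EMPTY]
step 3: bank3 4->5 [CONFLICT]
step 4: bank3 5->5 [HIT]
step 5: bank2 None->2 [EMPTY]
step 6: bank2 2->3 [CONFLICT]
step 7: bank4 None->7 [EMPTY]
step 8: bank3 5->5 [HIT]
step 9: bank4 7->5 [CONFLICT]
step 10: bank4 5->4 [CONFLICT]
step 11: bank1 None->5 [EMPTY]
step 12: bank0 0->6 [CONFLICT]
step 13: bank0 6->6 [HIT]

CLASS = HIT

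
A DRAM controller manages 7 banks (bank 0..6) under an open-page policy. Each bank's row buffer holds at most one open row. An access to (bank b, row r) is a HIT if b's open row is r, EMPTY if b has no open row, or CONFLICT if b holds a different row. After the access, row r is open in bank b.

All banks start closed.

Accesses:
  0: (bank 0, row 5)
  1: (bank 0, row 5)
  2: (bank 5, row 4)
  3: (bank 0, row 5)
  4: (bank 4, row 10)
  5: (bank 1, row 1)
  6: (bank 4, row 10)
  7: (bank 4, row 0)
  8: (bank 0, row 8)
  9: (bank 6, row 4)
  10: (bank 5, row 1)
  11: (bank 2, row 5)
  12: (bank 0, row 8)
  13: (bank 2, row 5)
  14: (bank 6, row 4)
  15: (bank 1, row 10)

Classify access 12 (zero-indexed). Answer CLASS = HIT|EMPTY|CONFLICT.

step 0: bank0 None->5 [EMPTY]
step 1: bank0 5->5 [HIT]
step 2: bank5 None->4 [EMPTY]
step 3: bank0 5->5 [HIT]
step 4: bank4 None->10 [EMPTY]
step 5: bank1 None->1 [EMPTY]
step 6: bank4 10->10 [HIT]
step 7: bank4 10->0 [CONFLICT]
step 8: bank0 5->8 [CONFLICT]
step 9: bank6 None->4 [EMPTY]
step 10: bank5 4->1 [CONFLICT]
step 11: bank2 None->5 [EMPTY]
step 12: bank0 8->8 [HIT]
step 13: bank2 5->5 [HIT]
step 14: bank6 4->4 [HIT]
step 15: bank1 1->10 [CONFLICT]

CLASS = HIT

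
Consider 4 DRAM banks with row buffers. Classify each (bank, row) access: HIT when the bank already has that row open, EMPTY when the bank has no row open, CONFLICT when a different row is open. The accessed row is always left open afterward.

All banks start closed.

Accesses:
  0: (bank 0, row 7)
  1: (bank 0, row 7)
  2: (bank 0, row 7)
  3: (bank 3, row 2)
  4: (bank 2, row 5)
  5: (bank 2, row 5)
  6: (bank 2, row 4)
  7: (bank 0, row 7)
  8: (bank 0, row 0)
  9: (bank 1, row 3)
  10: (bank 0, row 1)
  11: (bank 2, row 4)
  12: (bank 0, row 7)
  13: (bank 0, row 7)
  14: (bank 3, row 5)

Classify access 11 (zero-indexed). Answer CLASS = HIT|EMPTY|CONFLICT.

  [0] b0 r7: no row ⇒ E
  [1] b0 r7: had r7 ⇒ H
  [2] b0 r7: had r7 ⇒ H
  [3] b3 r2: no row ⇒ E
  [4] b2 r5: no row ⇒ E
  [5] b2 r5: had r5 ⇒ H
  [6] b2 r4: had r5 ⇒ C
  [7] b0 r7: had r7 ⇒ H
  [8] b0 r0: had r7 ⇒ C
  [9] b1 r3: no row ⇒ E
  [10] b0 r1: had r0 ⇒ C
  [11] b2 r4: had r4 ⇒ H
  [12] b0 r7: had r1 ⇒ C
  [13] b0 r7: had r7 ⇒ H
  [14] b3 r5: had r2 ⇒ C

CLASS = HIT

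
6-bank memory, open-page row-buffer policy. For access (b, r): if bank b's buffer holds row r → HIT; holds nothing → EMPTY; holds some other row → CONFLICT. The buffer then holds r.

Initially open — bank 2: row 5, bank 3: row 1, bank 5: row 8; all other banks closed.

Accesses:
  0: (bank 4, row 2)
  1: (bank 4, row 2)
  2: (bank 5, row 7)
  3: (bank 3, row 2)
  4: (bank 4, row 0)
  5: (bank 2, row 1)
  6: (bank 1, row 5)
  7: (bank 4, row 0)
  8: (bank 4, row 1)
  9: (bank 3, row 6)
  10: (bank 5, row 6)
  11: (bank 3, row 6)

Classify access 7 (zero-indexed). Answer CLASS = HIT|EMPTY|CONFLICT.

step 0: bank4 None->2 [EMPTY]
step 1: bank4 2->2 [HIT]
step 2: bank5 8->7 [CONFLICT]
step 3: bank3 1->2 [CONFLICT]
step 4: bank4 2->0 [CONFLICT]
step 5: bank2 5->1 [CONFLICT]
step 6: bank1 None->5 [EMPTY]
step 7: bank4 0->0 [HIT]
step 8: bank4 0->1 [CONFLICT]
step 9: bank3 2->6 [CONFLICT]
step 10: bank5 7->6 [CONFLICT]
step 11: bank3 6->6 [HIT]

CLASS = HIT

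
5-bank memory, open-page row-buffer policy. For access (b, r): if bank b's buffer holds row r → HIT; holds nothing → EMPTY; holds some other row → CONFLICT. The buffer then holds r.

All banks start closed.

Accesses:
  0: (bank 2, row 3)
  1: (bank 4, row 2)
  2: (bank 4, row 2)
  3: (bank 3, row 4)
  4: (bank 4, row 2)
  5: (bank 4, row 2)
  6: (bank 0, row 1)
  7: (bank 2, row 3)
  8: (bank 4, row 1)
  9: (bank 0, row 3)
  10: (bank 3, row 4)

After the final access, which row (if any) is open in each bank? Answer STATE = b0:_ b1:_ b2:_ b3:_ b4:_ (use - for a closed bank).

#0 (2,3) E
#1 (4,2) E
#2 (4,2) H  (was 2)
#3 (3,4) E
#4 (4,2) H  (was 2)
#5 (4,2) H  (was 2)
#6 (0,1) E
#7 (2,3) H  (was 3)
#8 (4,1) C  (was 2)
#9 (0,3) C  (was 1)
#10 (3,4) H  (was 4)

STATE = b0:3 b1:- b2:3 b3:4 b4:1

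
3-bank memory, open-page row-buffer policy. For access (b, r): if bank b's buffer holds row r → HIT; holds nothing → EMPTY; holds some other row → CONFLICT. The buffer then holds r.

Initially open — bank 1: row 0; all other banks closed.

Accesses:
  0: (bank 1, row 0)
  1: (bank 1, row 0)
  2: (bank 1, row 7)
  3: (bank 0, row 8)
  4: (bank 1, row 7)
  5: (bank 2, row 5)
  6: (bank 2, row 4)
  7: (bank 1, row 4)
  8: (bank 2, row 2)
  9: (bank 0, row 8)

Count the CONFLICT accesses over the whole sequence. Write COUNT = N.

#0 (1,0) H  (was 0)
#1 (1,0) H  (was 0)
#2 (1,7) C  (was 0)
#3 (0,8) E
#4 (1,7) H  (was 7)
#5 (2,5) E
#6 (2,4) C  (was 5)
#7 (1,4) C  (was 7)
#8 (2,2) C  (was 4)
#9 (0,8) H  (was 8)

COUNT = 4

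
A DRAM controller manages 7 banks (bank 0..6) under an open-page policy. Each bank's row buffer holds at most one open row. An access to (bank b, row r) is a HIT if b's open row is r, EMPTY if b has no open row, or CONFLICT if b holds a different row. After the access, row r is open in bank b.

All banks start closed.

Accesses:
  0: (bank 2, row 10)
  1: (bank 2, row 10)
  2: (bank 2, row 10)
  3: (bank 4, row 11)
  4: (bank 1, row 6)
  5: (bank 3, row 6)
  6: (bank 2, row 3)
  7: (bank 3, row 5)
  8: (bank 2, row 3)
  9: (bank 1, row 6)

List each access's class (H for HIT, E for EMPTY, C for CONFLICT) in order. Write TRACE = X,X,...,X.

0: bank 2 row 10 — prev None → EMPTY
1: bank 2 row 10 — prev 10 → HIT
2: bank 2 row 10 — prev 10 → HIT
3: bank 4 row 11 — prev None → EMPTY
4: bank 1 row 6 — prev None → EMPTY
5: bank 3 row 6 — prev None → EMPTY
6: bank 2 row 3 — prev 10 → CONFLICT
7: bank 3 row 5 — prev 6 → CONFLICT
8: bank 2 row 3 — prev 3 → HIT
9: bank 1 row 6 — prev 6 → HIT

TRACE = E,H,H,E,E,E,C,C,H,H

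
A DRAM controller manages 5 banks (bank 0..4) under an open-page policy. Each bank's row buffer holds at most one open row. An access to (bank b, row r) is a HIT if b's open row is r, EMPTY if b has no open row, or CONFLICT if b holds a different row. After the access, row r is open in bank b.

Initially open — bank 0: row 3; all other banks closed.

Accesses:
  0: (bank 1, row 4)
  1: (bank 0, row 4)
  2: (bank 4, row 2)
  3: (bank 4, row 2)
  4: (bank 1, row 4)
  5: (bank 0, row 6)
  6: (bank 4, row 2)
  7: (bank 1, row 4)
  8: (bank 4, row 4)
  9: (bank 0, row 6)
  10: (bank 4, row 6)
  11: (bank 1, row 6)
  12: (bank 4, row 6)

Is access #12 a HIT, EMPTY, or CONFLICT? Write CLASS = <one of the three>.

CLASS = HIT

#0 (1,4) E
#1 (0,4) C  (was 3)
#2 (4,2) E
#3 (4,2) H  (was 2)
#4 (1,4) H  (was 4)
#5 (0,6) C  (was 4)
#6 (4,2) H  (was 2)
#7 (1,4) H  (was 4)
#8 (4,4) C  (was 2)
#9 (0,6) H  (was 6)
#10 (4,6) C  (was 4)
#11 (1,6) C  (was 4)
#12 (4,6) H  (was 6)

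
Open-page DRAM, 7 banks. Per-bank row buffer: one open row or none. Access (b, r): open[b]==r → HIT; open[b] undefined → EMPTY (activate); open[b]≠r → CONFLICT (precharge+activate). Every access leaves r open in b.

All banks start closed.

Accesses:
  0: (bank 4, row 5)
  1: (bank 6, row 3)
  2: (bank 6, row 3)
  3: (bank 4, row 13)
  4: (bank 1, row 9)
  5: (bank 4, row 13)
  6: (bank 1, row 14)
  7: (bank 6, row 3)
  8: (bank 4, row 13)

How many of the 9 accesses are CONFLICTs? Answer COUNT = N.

0: bank 4 row 5 — prev None → EMPTY
1: bank 6 row 3 — prev None → EMPTY
2: bank 6 row 3 — prev 3 → HIT
3: bank 4 row 13 — prev 5 → CONFLICT
4: bank 1 row 9 — prev None → EMPTY
5: bank 4 row 13 — prev 13 → HIT
6: bank 1 row 14 — prev 9 → CONFLICT
7: bank 6 row 3 — prev 3 → HIT
8: bank 4 row 13 — prev 13 → HIT

COUNT = 2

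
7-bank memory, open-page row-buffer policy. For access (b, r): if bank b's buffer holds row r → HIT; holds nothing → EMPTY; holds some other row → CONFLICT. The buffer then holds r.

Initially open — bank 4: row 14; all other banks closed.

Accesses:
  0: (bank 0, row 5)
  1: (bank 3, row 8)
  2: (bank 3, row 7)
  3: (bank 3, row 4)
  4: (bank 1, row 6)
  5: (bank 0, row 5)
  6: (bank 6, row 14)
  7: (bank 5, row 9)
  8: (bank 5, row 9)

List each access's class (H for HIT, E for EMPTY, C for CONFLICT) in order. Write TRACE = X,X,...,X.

TRACE = E,E,C,C,E,H,E,E,H

  [0] b0 r5: no row ⇒ E
  [1] b3 r8: no row ⇒ E
  [2] b3 r7: had r8 ⇒ C
  [3] b3 r4: had r7 ⇒ C
  [4] b1 r6: no row ⇒ E
  [5] b0 r5: had r5 ⇒ H
  [6] b6 r14: no row ⇒ E
  [7] b5 r9: no row ⇒ E
  [8] b5 r9: had r9 ⇒ H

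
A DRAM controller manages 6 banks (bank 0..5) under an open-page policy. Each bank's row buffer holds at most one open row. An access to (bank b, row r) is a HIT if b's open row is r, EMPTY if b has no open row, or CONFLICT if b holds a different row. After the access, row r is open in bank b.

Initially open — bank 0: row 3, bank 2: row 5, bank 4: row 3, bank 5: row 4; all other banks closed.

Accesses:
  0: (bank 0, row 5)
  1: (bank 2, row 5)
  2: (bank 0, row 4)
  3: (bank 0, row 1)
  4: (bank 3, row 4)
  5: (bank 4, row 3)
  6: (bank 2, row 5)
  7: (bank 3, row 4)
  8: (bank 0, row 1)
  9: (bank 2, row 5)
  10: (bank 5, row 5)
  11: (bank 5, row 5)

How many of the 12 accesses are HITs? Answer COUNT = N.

step 0: bank0 3->5 [CONFLICT]
step 1: bank2 5->5 [HIT]
step 2: bank0 5->4 [CONFLICT]
step 3: bank0 4->1 [CONFLICT]
step 4: bank3 None->4 [EMPTY]
step 5: bank4 3->3 [HIT]
step 6: bank2 5->5 [HIT]
step 7: bank3 4->4 [HIT]
step 8: bank0 1->1 [HIT]
step 9: bank2 5->5 [HIT]
step 10: bank5 4->5 [CONFLICT]
step 11: bank5 5->5 [HIT]

COUNT = 7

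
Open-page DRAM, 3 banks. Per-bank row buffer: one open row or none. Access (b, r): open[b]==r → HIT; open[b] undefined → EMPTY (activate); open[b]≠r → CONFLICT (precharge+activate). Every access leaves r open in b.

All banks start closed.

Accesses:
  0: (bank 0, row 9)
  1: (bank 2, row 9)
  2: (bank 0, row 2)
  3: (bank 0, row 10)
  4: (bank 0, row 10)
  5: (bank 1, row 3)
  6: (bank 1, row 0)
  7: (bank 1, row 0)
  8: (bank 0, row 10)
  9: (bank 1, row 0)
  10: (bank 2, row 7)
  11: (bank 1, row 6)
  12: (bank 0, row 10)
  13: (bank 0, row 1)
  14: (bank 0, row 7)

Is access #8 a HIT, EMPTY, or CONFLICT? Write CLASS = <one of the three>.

#0 (0,9) E
#1 (2,9) E
#2 (0,2) C  (was 9)
#3 (0,10) C  (was 2)
#4 (0,10) H  (was 10)
#5 (1,3) E
#6 (1,0) C  (was 3)
#7 (1,0) H  (was 0)
#8 (0,10) H  (was 10)
#9 (1,0) H  (was 0)
#10 (2,7) C  (was 9)
#11 (1,6) C  (was 0)
#12 (0,10) H  (was 10)
#13 (0,1) C  (was 10)
#14 (0,7) C  (was 1)

CLASS = HIT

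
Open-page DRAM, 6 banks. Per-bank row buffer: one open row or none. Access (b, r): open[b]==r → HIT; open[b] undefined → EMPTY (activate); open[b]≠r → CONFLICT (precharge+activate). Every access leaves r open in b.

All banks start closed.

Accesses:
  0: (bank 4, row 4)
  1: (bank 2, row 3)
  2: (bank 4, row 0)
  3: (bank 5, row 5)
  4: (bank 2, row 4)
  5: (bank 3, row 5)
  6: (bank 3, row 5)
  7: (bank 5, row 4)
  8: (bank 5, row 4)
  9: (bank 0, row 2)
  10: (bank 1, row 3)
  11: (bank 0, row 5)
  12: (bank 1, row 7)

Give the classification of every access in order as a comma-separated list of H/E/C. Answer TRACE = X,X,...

TRACE = E,E,C,E,C,E,H,C,H,E,E,C,C

0: bank 4 row 4 — prev None → EMPTY
1: bank 2 row 3 — prev None → EMPTY
2: bank 4 row 0 — prev 4 → CONFLICT
3: bank 5 row 5 — prev None → EMPTY
4: bank 2 row 4 — prev 3 → CONFLICT
5: bank 3 row 5 — prev None → EMPTY
6: bank 3 row 5 — prev 5 → HIT
7: bank 5 row 4 — prev 5 → CONFLICT
8: bank 5 row 4 — prev 4 → HIT
9: bank 0 row 2 — prev None → EMPTY
10: bank 1 row 3 — prev None → EMPTY
11: bank 0 row 5 — prev 2 → CONFLICT
12: bank 1 row 7 — prev 3 → CONFLICT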